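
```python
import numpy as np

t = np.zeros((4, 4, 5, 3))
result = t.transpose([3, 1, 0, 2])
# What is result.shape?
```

(3, 4, 4, 5)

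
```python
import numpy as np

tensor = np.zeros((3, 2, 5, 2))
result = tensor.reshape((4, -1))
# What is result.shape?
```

(4, 15)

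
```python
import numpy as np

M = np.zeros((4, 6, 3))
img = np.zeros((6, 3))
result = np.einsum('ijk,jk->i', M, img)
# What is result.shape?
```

(4,)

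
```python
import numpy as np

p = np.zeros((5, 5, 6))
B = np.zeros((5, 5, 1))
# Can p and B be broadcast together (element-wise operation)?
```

Yes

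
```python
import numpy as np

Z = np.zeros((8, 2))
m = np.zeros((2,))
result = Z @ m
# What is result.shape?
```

(8,)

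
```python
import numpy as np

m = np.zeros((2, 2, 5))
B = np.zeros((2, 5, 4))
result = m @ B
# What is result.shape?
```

(2, 2, 4)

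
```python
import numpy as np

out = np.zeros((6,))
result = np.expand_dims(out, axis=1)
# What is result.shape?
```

(6, 1)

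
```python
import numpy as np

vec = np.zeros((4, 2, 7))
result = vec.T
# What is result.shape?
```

(7, 2, 4)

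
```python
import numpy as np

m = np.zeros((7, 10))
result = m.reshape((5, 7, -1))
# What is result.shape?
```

(5, 7, 2)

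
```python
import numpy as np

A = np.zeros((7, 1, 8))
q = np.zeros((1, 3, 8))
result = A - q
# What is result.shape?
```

(7, 3, 8)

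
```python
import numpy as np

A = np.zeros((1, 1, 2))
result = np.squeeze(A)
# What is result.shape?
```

(2,)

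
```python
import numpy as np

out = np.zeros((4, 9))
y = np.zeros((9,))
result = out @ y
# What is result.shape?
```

(4,)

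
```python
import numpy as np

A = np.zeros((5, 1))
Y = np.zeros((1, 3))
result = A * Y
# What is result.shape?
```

(5, 3)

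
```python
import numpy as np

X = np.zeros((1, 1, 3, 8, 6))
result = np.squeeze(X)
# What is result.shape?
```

(3, 8, 6)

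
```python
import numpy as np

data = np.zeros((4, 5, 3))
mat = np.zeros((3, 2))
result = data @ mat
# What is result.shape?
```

(4, 5, 2)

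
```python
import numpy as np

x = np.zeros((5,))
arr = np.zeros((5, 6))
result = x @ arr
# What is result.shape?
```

(6,)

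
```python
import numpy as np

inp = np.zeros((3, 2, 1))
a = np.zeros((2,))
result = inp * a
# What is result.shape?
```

(3, 2, 2)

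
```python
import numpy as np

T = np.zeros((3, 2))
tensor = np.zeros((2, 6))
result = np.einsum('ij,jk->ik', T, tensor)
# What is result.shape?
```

(3, 6)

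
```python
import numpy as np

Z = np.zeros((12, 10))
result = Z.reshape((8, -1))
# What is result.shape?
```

(8, 15)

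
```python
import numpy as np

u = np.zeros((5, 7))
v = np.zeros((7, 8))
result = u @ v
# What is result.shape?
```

(5, 8)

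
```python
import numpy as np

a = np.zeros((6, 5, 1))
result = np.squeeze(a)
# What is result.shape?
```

(6, 5)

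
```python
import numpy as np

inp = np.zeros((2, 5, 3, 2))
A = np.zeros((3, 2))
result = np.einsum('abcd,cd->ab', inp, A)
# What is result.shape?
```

(2, 5)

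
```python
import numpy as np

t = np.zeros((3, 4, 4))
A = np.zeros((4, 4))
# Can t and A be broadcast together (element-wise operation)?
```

Yes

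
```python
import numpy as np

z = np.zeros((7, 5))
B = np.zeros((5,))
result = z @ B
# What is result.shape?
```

(7,)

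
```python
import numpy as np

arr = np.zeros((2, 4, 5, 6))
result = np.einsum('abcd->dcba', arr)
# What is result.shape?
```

(6, 5, 4, 2)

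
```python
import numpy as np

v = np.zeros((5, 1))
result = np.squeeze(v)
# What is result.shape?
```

(5,)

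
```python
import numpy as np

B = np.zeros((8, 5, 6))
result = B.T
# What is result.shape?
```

(6, 5, 8)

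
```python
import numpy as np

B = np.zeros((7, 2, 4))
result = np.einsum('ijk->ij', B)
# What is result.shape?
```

(7, 2)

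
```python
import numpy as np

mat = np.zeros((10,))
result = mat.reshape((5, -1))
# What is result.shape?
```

(5, 2)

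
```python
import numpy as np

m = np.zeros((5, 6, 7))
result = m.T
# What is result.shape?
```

(7, 6, 5)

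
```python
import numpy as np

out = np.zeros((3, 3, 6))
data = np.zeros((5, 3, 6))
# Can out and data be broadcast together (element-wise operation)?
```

No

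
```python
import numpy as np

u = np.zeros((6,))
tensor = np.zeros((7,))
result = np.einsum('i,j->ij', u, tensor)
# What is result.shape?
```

(6, 7)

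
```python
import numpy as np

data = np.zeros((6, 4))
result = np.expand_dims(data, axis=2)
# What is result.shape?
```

(6, 4, 1)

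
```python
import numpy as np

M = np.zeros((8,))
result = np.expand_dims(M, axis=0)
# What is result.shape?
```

(1, 8)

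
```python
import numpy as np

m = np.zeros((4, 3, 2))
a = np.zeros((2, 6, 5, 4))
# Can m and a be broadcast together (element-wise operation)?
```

No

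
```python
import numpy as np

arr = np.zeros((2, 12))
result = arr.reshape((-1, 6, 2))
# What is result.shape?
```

(2, 6, 2)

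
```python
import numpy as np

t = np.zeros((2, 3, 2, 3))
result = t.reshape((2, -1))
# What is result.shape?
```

(2, 18)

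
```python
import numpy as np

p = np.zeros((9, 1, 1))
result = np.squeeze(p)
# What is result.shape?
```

(9,)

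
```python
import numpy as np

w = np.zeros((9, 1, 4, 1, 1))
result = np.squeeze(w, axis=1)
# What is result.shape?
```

(9, 4, 1, 1)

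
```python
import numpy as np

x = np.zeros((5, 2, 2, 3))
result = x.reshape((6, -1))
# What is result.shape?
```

(6, 10)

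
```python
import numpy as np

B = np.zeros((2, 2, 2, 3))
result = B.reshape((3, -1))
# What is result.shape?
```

(3, 8)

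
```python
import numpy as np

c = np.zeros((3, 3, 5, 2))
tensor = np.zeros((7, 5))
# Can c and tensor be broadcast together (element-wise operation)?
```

No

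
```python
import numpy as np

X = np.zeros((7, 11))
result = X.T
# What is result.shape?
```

(11, 7)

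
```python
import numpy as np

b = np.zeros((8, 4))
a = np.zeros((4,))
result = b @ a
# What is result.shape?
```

(8,)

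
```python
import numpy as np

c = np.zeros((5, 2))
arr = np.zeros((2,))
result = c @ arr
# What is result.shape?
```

(5,)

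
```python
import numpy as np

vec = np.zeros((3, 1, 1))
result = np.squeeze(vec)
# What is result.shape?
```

(3,)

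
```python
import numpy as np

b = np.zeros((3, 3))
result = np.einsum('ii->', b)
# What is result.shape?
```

()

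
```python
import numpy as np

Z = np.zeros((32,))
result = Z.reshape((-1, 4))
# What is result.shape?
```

(8, 4)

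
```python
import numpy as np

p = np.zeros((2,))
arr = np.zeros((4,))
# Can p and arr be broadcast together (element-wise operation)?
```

No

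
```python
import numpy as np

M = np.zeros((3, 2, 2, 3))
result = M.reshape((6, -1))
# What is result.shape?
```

(6, 6)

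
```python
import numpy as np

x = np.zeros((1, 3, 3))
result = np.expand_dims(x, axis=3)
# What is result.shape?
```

(1, 3, 3, 1)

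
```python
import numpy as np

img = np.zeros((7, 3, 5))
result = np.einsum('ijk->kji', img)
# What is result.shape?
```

(5, 3, 7)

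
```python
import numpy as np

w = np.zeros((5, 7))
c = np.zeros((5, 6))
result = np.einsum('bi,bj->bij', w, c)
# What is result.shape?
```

(5, 7, 6)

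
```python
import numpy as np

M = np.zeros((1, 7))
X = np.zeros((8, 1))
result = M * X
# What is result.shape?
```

(8, 7)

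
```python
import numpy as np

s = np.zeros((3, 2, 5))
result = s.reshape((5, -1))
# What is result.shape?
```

(5, 6)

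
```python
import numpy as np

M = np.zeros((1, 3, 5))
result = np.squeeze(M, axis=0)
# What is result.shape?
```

(3, 5)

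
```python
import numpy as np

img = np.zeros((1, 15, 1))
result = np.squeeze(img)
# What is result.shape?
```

(15,)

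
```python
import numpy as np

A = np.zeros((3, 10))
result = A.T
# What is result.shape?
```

(10, 3)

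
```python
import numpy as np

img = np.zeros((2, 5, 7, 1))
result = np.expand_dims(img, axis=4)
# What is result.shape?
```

(2, 5, 7, 1, 1)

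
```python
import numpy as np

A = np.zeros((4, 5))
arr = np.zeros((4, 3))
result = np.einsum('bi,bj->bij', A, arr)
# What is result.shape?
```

(4, 5, 3)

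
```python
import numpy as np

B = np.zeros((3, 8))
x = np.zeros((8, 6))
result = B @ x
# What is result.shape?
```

(3, 6)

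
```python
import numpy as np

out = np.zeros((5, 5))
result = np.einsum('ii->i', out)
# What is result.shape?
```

(5,)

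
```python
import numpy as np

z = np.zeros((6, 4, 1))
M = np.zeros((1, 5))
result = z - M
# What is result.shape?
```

(6, 4, 5)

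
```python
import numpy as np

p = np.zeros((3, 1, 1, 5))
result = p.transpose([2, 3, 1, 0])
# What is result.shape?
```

(1, 5, 1, 3)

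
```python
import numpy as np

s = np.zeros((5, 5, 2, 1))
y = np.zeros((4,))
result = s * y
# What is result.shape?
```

(5, 5, 2, 4)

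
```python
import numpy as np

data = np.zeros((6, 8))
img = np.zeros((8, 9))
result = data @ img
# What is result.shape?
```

(6, 9)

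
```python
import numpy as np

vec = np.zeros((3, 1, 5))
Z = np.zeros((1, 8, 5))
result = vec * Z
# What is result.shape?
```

(3, 8, 5)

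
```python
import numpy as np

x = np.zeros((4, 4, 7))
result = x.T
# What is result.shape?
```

(7, 4, 4)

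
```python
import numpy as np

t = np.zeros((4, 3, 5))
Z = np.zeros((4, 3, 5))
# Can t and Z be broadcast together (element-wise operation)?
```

Yes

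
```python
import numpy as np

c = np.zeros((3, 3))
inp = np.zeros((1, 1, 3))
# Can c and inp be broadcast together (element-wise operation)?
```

Yes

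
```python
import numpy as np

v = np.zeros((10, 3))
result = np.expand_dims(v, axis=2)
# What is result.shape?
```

(10, 3, 1)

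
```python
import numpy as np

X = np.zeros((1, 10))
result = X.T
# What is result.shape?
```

(10, 1)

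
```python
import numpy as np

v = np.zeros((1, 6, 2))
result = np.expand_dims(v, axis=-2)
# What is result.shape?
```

(1, 6, 1, 2)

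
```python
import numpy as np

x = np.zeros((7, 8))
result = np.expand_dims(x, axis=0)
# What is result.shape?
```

(1, 7, 8)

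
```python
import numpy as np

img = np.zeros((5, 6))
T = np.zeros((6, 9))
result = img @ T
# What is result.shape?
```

(5, 9)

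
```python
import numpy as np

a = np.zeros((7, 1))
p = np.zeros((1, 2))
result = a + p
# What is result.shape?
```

(7, 2)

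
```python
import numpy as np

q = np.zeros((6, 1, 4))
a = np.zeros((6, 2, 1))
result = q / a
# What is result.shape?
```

(6, 2, 4)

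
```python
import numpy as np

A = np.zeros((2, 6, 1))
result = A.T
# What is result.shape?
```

(1, 6, 2)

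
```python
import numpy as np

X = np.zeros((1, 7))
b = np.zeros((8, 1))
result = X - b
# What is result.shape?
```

(8, 7)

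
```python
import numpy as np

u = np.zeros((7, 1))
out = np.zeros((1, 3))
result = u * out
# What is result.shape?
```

(7, 3)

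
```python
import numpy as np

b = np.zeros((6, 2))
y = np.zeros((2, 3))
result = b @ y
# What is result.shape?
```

(6, 3)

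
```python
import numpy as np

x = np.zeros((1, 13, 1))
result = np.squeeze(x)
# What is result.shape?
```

(13,)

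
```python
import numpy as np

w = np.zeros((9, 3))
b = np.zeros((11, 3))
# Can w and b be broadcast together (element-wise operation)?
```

No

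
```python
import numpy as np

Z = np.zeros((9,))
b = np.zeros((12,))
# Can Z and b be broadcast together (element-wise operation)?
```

No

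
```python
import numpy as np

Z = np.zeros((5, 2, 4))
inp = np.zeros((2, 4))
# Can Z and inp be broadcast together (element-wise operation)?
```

Yes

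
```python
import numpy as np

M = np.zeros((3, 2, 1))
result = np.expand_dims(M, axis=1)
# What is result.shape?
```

(3, 1, 2, 1)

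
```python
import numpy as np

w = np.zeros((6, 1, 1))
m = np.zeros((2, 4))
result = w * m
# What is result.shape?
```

(6, 2, 4)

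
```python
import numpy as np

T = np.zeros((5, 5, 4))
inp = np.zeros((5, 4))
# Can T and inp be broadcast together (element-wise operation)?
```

Yes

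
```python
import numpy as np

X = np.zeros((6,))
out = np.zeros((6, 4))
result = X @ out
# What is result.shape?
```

(4,)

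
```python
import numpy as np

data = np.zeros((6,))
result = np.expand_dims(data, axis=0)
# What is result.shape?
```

(1, 6)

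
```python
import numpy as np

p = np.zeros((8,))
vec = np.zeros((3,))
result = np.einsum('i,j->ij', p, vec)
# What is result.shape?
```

(8, 3)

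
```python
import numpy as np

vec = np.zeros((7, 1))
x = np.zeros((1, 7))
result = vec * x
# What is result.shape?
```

(7, 7)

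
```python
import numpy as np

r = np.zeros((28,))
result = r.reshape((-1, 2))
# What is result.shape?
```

(14, 2)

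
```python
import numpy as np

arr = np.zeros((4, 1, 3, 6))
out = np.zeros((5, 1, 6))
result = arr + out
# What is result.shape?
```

(4, 5, 3, 6)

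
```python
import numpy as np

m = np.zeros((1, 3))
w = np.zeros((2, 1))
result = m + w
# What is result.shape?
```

(2, 3)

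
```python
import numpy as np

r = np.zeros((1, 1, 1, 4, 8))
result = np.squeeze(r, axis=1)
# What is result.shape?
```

(1, 1, 4, 8)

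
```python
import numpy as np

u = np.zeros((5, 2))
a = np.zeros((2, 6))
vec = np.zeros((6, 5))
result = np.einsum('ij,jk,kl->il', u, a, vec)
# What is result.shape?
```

(5, 5)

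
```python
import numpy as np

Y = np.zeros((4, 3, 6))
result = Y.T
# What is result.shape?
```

(6, 3, 4)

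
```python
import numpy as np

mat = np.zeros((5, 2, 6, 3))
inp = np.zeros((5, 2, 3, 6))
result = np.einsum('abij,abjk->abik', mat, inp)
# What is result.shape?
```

(5, 2, 6, 6)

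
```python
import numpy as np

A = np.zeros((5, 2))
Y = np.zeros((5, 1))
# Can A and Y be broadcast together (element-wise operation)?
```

Yes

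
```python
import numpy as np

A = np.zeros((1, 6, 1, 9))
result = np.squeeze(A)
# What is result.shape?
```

(6, 9)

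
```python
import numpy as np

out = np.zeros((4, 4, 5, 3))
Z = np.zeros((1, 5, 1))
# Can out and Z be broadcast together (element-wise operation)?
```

Yes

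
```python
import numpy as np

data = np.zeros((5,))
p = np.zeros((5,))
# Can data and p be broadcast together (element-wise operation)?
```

Yes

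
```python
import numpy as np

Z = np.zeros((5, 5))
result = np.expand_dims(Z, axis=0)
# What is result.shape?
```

(1, 5, 5)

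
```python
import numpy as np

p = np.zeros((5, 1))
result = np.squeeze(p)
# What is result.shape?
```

(5,)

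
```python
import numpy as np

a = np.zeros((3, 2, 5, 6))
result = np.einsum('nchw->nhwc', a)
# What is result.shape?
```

(3, 5, 6, 2)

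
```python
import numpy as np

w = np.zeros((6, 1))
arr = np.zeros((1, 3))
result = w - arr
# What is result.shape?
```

(6, 3)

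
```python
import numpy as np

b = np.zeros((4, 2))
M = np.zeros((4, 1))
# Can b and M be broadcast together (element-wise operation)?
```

Yes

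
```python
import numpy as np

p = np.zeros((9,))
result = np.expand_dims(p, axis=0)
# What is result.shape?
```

(1, 9)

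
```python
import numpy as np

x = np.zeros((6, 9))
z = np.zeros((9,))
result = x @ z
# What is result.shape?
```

(6,)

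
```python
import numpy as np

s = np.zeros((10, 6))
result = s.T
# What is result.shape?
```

(6, 10)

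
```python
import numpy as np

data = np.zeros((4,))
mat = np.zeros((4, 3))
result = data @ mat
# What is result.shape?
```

(3,)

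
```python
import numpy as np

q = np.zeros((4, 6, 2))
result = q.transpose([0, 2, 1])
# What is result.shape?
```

(4, 2, 6)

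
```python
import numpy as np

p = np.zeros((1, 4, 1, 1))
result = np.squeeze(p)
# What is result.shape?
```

(4,)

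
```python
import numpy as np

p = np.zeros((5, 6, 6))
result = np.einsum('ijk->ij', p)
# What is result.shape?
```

(5, 6)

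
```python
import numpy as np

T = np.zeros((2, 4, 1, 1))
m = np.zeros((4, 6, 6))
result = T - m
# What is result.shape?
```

(2, 4, 6, 6)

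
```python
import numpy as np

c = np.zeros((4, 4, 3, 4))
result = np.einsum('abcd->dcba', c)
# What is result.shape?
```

(4, 3, 4, 4)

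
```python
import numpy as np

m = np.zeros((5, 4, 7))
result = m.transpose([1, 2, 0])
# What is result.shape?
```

(4, 7, 5)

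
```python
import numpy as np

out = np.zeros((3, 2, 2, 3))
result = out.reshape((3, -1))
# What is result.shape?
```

(3, 12)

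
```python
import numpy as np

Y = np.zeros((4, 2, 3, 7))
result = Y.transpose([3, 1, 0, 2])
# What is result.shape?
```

(7, 2, 4, 3)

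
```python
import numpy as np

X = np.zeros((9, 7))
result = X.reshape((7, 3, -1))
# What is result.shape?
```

(7, 3, 3)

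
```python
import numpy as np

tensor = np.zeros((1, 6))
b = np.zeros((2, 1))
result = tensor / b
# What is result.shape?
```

(2, 6)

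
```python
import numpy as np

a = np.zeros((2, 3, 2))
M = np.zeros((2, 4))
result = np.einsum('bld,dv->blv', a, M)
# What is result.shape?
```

(2, 3, 4)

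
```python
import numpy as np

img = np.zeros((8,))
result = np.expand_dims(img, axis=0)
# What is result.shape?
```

(1, 8)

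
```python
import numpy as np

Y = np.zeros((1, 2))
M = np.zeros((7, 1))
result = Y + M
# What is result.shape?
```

(7, 2)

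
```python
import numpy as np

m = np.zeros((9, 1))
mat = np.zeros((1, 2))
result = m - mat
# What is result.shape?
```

(9, 2)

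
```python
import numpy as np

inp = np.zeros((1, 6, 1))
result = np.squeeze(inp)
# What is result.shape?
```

(6,)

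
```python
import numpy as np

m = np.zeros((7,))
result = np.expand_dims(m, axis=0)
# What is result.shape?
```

(1, 7)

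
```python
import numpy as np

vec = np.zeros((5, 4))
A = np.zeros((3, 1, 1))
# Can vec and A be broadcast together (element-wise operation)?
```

Yes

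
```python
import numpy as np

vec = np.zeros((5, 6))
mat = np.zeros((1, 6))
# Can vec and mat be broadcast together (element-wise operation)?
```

Yes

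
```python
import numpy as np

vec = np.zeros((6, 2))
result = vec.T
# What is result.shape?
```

(2, 6)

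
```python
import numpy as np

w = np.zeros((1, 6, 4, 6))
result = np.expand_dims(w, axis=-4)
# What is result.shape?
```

(1, 1, 6, 4, 6)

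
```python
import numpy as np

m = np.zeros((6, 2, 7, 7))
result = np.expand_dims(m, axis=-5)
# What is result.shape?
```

(1, 6, 2, 7, 7)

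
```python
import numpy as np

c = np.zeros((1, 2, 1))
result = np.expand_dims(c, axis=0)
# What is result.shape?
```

(1, 1, 2, 1)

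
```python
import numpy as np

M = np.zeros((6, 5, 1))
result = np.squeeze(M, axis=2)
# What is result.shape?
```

(6, 5)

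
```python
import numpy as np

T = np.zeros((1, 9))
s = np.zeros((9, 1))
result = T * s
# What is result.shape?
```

(9, 9)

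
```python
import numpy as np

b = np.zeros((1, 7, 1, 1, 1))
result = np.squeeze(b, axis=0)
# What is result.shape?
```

(7, 1, 1, 1)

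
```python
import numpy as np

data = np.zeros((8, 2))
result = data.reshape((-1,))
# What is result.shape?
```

(16,)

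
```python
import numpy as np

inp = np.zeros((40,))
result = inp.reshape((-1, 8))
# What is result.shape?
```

(5, 8)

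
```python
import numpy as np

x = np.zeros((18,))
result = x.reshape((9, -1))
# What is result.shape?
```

(9, 2)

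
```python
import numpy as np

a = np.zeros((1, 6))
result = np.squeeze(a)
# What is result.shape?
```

(6,)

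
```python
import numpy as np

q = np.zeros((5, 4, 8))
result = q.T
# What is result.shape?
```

(8, 4, 5)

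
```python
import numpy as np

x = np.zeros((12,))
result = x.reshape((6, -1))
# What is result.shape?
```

(6, 2)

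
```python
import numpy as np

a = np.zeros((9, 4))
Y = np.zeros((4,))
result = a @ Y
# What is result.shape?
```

(9,)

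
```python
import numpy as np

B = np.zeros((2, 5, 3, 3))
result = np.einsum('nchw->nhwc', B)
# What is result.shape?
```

(2, 3, 3, 5)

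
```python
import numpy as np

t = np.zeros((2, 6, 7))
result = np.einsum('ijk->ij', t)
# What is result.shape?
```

(2, 6)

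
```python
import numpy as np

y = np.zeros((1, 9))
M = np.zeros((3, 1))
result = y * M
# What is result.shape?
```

(3, 9)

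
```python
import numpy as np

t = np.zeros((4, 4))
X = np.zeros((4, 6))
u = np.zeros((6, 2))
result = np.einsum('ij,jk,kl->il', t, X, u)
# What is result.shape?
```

(4, 2)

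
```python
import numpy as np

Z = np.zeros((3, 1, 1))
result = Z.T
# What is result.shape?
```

(1, 1, 3)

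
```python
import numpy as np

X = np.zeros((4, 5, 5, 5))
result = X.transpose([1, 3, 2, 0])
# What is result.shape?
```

(5, 5, 5, 4)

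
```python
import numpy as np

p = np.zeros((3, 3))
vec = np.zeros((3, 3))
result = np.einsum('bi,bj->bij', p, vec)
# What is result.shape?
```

(3, 3, 3)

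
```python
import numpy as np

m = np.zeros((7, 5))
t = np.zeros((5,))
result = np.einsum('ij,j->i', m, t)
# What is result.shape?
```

(7,)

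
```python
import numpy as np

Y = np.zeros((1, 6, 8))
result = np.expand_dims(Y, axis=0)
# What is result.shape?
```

(1, 1, 6, 8)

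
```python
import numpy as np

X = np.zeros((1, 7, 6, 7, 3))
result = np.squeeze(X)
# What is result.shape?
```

(7, 6, 7, 3)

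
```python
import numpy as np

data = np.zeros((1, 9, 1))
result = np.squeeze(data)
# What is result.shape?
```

(9,)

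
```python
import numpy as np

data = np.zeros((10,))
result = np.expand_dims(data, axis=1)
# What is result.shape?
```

(10, 1)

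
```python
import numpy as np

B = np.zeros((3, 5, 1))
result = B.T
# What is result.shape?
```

(1, 5, 3)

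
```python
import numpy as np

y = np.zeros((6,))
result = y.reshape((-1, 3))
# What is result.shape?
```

(2, 3)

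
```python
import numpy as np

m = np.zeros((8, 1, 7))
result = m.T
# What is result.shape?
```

(7, 1, 8)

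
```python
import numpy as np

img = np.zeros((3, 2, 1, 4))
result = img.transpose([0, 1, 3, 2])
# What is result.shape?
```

(3, 2, 4, 1)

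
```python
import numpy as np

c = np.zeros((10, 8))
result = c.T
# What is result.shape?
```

(8, 10)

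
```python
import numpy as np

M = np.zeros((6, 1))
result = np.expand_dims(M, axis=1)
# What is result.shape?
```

(6, 1, 1)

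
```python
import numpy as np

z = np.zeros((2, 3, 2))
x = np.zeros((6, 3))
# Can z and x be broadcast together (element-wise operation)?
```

No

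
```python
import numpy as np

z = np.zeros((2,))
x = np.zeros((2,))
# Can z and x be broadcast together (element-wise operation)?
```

Yes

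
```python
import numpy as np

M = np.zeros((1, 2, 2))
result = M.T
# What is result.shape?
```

(2, 2, 1)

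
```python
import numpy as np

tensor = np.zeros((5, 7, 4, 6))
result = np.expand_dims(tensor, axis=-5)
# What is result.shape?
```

(1, 5, 7, 4, 6)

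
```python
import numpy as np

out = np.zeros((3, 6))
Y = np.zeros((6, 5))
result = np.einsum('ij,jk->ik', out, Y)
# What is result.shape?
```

(3, 5)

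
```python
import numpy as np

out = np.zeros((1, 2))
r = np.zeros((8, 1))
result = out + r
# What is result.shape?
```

(8, 2)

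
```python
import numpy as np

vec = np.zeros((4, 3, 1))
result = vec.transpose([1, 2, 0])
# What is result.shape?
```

(3, 1, 4)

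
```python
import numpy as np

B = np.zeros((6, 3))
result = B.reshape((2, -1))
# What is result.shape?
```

(2, 9)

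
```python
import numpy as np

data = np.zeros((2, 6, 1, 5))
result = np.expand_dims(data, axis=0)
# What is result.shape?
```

(1, 2, 6, 1, 5)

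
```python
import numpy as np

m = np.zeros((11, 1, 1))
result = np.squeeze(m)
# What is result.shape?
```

(11,)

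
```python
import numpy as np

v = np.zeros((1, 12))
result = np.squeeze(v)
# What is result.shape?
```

(12,)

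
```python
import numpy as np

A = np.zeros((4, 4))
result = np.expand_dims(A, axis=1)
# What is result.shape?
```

(4, 1, 4)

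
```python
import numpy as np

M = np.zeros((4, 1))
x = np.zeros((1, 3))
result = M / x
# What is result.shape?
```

(4, 3)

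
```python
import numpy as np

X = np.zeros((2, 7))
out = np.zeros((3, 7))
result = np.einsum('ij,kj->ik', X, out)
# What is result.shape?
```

(2, 3)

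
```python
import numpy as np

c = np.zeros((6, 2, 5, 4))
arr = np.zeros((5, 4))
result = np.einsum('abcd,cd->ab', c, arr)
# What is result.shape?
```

(6, 2)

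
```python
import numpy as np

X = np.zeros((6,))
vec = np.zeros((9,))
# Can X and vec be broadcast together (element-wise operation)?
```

No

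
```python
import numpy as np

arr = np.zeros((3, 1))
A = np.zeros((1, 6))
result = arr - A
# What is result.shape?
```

(3, 6)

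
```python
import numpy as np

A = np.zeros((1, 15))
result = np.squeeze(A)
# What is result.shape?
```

(15,)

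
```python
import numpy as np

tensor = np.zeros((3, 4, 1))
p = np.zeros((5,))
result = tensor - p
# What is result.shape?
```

(3, 4, 5)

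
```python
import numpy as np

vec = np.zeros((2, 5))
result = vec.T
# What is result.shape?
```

(5, 2)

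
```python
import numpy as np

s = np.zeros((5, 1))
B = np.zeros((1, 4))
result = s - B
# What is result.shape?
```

(5, 4)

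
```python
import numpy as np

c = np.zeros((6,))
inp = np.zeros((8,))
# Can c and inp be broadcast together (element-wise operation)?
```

No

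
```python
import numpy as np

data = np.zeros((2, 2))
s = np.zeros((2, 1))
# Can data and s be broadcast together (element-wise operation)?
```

Yes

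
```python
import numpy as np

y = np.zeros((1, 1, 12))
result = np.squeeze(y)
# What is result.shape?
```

(12,)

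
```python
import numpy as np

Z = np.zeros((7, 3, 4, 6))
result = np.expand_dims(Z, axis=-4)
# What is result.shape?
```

(7, 1, 3, 4, 6)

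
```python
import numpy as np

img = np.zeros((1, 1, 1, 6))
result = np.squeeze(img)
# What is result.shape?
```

(6,)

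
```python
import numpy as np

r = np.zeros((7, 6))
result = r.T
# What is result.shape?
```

(6, 7)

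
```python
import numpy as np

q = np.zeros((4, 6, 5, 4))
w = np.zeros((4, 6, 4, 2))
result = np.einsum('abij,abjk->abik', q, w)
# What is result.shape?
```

(4, 6, 5, 2)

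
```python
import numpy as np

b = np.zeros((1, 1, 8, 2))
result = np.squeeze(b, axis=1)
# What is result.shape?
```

(1, 8, 2)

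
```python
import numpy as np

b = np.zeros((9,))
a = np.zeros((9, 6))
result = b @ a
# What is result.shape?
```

(6,)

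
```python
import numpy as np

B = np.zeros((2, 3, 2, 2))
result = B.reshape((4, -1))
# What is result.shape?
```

(4, 6)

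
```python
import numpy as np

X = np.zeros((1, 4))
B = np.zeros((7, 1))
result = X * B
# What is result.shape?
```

(7, 4)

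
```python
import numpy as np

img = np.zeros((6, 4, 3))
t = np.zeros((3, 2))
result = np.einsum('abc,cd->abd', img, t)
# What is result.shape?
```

(6, 4, 2)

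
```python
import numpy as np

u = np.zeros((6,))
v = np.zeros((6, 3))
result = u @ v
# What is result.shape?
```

(3,)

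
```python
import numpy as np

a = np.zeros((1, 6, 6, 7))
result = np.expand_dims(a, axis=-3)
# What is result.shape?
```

(1, 6, 1, 6, 7)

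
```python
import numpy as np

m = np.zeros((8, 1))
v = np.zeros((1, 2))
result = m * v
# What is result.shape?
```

(8, 2)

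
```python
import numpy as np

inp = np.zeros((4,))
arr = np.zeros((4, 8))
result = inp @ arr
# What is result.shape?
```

(8,)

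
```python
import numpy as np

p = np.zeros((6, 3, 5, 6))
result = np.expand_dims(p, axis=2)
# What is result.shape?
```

(6, 3, 1, 5, 6)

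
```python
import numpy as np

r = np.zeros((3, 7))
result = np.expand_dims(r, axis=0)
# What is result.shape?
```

(1, 3, 7)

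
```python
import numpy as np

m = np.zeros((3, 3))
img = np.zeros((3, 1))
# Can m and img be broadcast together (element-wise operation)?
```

Yes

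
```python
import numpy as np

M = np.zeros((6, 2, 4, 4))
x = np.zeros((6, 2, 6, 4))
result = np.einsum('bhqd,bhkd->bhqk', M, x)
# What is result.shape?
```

(6, 2, 4, 6)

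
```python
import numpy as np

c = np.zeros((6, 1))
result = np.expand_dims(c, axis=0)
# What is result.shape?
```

(1, 6, 1)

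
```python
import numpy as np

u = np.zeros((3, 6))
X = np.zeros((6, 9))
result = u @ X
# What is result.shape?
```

(3, 9)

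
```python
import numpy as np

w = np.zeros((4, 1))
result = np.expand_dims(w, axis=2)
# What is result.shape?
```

(4, 1, 1)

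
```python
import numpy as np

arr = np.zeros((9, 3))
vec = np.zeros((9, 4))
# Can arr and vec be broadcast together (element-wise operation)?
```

No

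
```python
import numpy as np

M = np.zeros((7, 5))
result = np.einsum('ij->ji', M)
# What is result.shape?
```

(5, 7)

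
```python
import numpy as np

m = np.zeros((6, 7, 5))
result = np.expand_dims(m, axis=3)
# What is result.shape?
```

(6, 7, 5, 1)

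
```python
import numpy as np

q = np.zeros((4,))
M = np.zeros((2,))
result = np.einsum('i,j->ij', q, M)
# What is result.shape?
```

(4, 2)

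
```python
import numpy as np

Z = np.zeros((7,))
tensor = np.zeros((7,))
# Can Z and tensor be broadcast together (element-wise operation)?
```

Yes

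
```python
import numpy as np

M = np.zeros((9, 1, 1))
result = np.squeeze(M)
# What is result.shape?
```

(9,)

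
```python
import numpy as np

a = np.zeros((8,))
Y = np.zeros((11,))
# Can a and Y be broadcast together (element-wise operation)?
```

No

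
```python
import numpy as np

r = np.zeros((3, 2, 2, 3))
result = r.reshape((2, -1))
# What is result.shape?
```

(2, 18)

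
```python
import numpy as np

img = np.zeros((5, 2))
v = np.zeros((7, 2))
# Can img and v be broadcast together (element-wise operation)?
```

No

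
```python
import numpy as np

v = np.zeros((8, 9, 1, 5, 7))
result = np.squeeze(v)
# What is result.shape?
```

(8, 9, 5, 7)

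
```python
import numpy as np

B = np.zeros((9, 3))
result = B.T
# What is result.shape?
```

(3, 9)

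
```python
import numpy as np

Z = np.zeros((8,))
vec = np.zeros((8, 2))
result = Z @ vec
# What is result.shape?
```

(2,)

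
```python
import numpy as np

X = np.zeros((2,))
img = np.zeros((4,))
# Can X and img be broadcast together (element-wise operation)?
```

No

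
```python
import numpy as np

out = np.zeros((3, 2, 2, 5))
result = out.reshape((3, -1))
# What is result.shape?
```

(3, 20)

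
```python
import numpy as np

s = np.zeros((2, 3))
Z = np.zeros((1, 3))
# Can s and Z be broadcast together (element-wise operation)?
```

Yes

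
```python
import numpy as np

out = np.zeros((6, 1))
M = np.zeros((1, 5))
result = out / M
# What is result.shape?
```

(6, 5)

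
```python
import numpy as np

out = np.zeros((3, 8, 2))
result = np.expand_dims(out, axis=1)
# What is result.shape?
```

(3, 1, 8, 2)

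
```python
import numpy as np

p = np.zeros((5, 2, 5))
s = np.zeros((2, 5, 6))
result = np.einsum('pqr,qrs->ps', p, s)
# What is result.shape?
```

(5, 6)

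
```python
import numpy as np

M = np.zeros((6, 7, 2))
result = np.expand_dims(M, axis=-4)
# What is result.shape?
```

(1, 6, 7, 2)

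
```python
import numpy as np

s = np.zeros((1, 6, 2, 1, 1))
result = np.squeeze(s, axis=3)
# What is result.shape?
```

(1, 6, 2, 1)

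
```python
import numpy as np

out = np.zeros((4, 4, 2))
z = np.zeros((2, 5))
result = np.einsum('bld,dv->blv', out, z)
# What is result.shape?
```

(4, 4, 5)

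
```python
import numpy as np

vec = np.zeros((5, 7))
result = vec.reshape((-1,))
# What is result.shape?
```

(35,)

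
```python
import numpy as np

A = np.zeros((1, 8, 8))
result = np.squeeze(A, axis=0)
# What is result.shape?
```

(8, 8)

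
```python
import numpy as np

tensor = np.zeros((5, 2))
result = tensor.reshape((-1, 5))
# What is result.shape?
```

(2, 5)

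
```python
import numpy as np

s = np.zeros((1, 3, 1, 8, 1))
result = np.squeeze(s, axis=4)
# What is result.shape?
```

(1, 3, 1, 8)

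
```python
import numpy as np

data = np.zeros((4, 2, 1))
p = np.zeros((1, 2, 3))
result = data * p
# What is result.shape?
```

(4, 2, 3)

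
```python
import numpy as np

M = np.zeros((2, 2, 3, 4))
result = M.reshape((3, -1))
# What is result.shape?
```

(3, 16)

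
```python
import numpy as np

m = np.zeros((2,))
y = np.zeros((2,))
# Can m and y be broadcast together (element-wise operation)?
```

Yes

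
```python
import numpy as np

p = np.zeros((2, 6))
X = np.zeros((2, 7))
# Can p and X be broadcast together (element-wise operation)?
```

No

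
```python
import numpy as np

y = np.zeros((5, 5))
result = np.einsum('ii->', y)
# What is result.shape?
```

()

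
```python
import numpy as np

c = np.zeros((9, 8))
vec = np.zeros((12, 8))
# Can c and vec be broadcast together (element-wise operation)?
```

No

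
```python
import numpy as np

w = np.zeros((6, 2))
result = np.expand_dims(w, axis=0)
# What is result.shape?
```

(1, 6, 2)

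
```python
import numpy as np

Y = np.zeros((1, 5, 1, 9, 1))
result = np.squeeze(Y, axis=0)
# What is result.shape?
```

(5, 1, 9, 1)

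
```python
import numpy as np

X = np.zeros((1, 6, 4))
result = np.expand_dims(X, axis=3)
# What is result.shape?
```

(1, 6, 4, 1)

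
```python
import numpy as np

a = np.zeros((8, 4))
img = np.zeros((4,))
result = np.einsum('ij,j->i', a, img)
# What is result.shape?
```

(8,)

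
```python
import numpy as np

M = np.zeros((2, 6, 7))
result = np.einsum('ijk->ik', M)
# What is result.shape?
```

(2, 7)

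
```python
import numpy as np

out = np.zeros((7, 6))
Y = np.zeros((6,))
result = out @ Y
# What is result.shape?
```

(7,)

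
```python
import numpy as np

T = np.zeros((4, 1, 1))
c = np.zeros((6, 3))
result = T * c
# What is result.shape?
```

(4, 6, 3)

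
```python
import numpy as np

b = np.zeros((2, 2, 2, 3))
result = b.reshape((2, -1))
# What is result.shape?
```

(2, 12)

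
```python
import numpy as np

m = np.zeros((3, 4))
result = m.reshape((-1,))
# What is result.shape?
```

(12,)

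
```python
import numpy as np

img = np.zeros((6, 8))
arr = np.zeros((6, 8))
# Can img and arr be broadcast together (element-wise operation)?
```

Yes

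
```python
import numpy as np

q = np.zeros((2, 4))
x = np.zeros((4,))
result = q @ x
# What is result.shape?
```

(2,)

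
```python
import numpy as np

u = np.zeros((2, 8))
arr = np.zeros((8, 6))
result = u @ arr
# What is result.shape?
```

(2, 6)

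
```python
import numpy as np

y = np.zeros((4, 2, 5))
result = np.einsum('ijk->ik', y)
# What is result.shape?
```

(4, 5)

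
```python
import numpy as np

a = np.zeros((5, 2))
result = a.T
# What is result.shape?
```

(2, 5)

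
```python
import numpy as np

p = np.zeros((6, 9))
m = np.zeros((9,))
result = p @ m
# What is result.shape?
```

(6,)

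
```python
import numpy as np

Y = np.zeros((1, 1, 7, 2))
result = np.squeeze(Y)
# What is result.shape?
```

(7, 2)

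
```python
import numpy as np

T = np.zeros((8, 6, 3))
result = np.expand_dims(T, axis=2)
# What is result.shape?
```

(8, 6, 1, 3)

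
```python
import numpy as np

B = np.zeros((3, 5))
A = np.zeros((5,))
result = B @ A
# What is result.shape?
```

(3,)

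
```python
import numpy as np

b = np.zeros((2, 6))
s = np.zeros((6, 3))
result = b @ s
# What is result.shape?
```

(2, 3)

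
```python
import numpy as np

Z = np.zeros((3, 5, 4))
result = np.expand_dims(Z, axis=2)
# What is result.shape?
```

(3, 5, 1, 4)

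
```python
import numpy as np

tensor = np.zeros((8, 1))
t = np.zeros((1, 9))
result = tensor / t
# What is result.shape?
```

(8, 9)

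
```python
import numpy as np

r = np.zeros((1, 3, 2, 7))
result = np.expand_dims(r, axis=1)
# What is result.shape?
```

(1, 1, 3, 2, 7)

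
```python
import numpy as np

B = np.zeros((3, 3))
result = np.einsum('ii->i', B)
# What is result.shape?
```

(3,)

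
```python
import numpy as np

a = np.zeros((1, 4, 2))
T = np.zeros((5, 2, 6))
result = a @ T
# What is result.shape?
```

(5, 4, 6)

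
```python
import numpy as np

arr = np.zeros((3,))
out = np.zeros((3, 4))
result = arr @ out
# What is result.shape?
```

(4,)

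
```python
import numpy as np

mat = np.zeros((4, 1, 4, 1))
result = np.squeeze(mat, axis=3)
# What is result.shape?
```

(4, 1, 4)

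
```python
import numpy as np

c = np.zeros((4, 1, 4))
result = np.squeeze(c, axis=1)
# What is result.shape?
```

(4, 4)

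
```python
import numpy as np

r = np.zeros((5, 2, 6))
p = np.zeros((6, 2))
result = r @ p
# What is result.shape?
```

(5, 2, 2)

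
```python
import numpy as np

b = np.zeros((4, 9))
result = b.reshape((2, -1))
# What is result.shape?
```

(2, 18)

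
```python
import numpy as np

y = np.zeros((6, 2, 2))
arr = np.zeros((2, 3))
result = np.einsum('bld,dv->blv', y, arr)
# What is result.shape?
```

(6, 2, 3)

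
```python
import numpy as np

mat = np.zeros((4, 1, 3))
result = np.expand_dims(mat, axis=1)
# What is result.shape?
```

(4, 1, 1, 3)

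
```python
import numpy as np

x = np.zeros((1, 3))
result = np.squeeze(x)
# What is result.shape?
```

(3,)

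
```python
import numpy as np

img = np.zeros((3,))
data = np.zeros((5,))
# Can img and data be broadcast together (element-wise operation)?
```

No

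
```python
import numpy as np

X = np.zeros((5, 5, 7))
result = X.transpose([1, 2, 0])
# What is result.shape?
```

(5, 7, 5)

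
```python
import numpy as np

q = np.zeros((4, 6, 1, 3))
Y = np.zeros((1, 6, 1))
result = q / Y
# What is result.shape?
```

(4, 6, 6, 3)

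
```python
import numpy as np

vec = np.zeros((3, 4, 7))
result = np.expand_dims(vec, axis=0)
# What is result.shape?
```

(1, 3, 4, 7)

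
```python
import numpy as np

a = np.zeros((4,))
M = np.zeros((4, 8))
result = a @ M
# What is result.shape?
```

(8,)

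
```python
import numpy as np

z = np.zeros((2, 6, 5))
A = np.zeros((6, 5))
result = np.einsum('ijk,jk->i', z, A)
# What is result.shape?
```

(2,)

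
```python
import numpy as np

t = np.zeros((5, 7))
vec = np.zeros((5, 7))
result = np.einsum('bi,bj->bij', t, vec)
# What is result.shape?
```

(5, 7, 7)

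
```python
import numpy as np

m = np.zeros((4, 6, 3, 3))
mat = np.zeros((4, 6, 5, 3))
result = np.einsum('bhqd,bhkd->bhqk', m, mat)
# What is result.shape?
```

(4, 6, 3, 5)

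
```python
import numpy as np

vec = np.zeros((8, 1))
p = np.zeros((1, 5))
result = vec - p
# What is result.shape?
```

(8, 5)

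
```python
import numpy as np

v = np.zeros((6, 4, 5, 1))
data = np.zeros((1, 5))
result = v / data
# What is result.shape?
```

(6, 4, 5, 5)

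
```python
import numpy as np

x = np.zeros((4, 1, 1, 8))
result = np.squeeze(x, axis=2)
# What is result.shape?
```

(4, 1, 8)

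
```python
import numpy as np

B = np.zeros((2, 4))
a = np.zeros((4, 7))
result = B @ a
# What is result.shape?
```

(2, 7)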